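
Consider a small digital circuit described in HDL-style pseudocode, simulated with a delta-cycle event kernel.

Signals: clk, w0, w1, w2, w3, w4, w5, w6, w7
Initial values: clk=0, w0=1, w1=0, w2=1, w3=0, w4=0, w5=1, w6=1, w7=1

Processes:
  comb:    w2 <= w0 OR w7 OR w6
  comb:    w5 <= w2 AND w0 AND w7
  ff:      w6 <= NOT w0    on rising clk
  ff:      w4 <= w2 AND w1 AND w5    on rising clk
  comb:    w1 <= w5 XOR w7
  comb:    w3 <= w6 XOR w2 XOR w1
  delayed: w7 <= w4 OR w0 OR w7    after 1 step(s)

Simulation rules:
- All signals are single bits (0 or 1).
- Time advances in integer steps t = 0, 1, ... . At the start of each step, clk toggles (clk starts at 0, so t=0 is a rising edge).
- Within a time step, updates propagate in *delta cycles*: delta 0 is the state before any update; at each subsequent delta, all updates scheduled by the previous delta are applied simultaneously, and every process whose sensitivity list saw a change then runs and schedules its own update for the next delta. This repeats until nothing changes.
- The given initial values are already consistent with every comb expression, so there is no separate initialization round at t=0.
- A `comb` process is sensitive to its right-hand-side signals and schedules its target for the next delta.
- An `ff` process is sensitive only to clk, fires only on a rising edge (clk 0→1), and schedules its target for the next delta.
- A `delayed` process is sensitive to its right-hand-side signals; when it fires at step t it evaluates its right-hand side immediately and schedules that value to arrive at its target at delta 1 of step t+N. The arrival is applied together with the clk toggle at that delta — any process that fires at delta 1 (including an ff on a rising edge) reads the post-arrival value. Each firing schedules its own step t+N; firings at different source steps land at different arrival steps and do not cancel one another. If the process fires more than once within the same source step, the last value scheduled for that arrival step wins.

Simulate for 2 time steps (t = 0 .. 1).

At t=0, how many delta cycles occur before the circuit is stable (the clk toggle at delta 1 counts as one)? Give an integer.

[bits: w5,w2,w6,w3,w0,w1,w4,w7,clk]
t=0: Δ0=111010010 Δ1=111010011 Δ2=110010011 Δ3=110110011 | 3Δ
t=1: Δ0=110110011 Δ1=110110010 | 1Δ

3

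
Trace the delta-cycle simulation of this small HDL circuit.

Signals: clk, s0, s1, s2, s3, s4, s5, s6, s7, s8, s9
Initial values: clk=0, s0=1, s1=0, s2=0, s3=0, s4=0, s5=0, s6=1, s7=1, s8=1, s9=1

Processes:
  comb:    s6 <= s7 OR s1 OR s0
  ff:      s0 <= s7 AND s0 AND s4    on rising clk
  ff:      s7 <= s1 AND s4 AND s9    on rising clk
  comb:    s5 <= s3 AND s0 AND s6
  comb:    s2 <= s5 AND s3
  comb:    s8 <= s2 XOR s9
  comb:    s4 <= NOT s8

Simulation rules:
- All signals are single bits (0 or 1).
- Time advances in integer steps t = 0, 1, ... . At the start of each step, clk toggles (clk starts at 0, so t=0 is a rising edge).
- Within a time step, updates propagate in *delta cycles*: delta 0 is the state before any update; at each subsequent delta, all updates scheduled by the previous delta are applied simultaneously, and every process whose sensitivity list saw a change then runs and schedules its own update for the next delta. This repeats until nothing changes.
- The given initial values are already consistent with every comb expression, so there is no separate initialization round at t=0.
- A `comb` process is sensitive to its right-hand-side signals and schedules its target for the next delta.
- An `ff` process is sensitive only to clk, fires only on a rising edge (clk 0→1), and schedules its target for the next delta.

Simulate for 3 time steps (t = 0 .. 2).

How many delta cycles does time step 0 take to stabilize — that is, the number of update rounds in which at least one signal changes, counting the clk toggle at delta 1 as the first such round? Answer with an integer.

t0.Δ0 s1=0 s3=0 s4=0 s8=1 s2=0 clk=0 s9=1 s7=1 s0=1 s6=1 s5=0
t0.Δ1 s1=0 s3=0 s4=0 s8=1 s2=0 clk=1 s9=1 s7=1 s0=1 s6=1 s5=0
t0.Δ2 s1=0 s3=0 s4=0 s8=1 s2=0 clk=1 s9=1 s7=0 s0=0 s6=1 s5=0
t0.Δ3 s1=0 s3=0 s4=0 s8=1 s2=0 clk=1 s9=1 s7=0 s0=0 s6=0 s5=0
t1.Δ0 s1=0 s3=0 s4=0 s8=1 s2=0 clk=1 s9=1 s7=0 s0=0 s6=0 s5=0
t1.Δ1 s1=0 s3=0 s4=0 s8=1 s2=0 clk=0 s9=1 s7=0 s0=0 s6=0 s5=0
t2.Δ0 s1=0 s3=0 s4=0 s8=1 s2=0 clk=0 s9=1 s7=0 s0=0 s6=0 s5=0
t2.Δ1 s1=0 s3=0 s4=0 s8=1 s2=0 clk=1 s9=1 s7=0 s0=0 s6=0 s5=0

3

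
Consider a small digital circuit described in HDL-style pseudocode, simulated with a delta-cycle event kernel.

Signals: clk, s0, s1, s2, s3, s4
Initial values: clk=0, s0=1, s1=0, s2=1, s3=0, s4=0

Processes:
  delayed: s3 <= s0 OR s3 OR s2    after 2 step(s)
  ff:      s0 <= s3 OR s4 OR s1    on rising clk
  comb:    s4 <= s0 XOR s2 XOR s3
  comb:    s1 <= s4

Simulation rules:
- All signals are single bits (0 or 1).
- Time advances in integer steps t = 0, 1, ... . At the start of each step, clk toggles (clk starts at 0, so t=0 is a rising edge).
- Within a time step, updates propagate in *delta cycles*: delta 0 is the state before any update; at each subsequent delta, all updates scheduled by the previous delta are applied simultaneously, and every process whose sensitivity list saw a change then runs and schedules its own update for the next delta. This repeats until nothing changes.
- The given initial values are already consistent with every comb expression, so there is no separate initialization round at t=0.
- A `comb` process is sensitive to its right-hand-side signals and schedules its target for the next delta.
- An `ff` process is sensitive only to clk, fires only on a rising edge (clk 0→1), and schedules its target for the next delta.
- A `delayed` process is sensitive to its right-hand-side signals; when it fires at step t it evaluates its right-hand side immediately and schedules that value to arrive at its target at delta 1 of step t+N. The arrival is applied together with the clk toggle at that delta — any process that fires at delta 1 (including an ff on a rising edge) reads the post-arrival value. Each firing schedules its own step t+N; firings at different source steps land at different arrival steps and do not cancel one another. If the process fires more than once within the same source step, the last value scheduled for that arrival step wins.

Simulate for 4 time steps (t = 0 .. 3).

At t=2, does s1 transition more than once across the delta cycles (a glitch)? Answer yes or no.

[bits: clk,s0,s2,s4,s1,s3]
t=0: Δ0=011000 Δ1=111000 Δ2=101000 Δ3=101100 Δ4=101110 | 4Δ
t=1: Δ0=101110 Δ1=001110 | 1Δ
t=2: Δ0=001110 Δ1=101111 Δ2=111011 Δ3=111101 Δ4=111111 | 4Δ
t=3: Δ0=111111 Δ1=011111 | 1Δ

yes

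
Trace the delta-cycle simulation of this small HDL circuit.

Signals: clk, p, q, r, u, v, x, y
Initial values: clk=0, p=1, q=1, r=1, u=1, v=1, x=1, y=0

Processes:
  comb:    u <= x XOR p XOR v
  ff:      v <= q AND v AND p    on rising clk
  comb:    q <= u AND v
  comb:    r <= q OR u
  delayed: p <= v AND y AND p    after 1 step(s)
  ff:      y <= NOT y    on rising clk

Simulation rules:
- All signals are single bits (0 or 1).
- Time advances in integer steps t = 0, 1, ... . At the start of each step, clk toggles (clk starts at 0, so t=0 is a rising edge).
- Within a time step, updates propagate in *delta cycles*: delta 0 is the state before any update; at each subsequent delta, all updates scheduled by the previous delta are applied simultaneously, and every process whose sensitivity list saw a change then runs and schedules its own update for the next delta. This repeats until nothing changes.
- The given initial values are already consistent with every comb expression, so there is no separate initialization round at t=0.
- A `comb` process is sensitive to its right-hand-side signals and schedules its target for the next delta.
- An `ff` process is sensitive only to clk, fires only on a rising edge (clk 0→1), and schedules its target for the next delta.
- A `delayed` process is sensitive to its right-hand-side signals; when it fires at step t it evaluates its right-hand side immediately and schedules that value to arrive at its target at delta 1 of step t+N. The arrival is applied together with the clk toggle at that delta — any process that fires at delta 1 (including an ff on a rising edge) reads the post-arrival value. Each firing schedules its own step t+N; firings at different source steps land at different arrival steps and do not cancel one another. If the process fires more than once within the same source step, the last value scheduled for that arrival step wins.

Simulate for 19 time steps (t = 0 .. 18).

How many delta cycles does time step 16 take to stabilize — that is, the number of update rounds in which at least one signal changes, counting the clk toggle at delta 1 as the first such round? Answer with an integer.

2

t0.Δ0 u=1 x=1 p=1 v=1 r=1 y=0 q=1 clk=0
t0.Δ1 u=1 x=1 p=1 v=1 r=1 y=0 q=1 clk=1
t0.Δ2 u=1 x=1 p=1 v=1 r=1 y=1 q=1 clk=1
t1.Δ0 u=1 x=1 p=1 v=1 r=1 y=1 q=1 clk=1
t1.Δ1 u=1 x=1 p=1 v=1 r=1 y=1 q=1 clk=0
t2.Δ0 u=1 x=1 p=1 v=1 r=1 y=1 q=1 clk=0
t2.Δ1 u=1 x=1 p=1 v=1 r=1 y=1 q=1 clk=1
t2.Δ2 u=1 x=1 p=1 v=1 r=1 y=0 q=1 clk=1
t3.Δ0 u=1 x=1 p=1 v=1 r=1 y=0 q=1 clk=1
t3.Δ1 u=1 x=1 p=0 v=1 r=1 y=0 q=1 clk=0
t3.Δ2 u=0 x=1 p=0 v=1 r=1 y=0 q=1 clk=0
t3.Δ3 u=0 x=1 p=0 v=1 r=1 y=0 q=0 clk=0
t3.Δ4 u=0 x=1 p=0 v=1 r=0 y=0 q=0 clk=0
t4.Δ0 u=0 x=1 p=0 v=1 r=0 y=0 q=0 clk=0
t4.Δ1 u=0 x=1 p=0 v=1 r=0 y=0 q=0 clk=1
t4.Δ2 u=0 x=1 p=0 v=0 r=0 y=1 q=0 clk=1
t4.Δ3 u=1 x=1 p=0 v=0 r=0 y=1 q=0 clk=1
t4.Δ4 u=1 x=1 p=0 v=0 r=1 y=1 q=0 clk=1
t5.Δ0 u=1 x=1 p=0 v=0 r=1 y=1 q=0 clk=1
t5.Δ1 u=1 x=1 p=0 v=0 r=1 y=1 q=0 clk=0
t6.Δ0 u=1 x=1 p=0 v=0 r=1 y=1 q=0 clk=0
t6.Δ1 u=1 x=1 p=0 v=0 r=1 y=1 q=0 clk=1
t6.Δ2 u=1 x=1 p=0 v=0 r=1 y=0 q=0 clk=1
t7.Δ0 u=1 x=1 p=0 v=0 r=1 y=0 q=0 clk=1
t7.Δ1 u=1 x=1 p=0 v=0 r=1 y=0 q=0 clk=0
t8.Δ0 u=1 x=1 p=0 v=0 r=1 y=0 q=0 clk=0
t8.Δ1 u=1 x=1 p=0 v=0 r=1 y=0 q=0 clk=1
t8.Δ2 u=1 x=1 p=0 v=0 r=1 y=1 q=0 clk=1
t9.Δ0 u=1 x=1 p=0 v=0 r=1 y=1 q=0 clk=1
t9.Δ1 u=1 x=1 p=0 v=0 r=1 y=1 q=0 clk=0
t10.Δ0 u=1 x=1 p=0 v=0 r=1 y=1 q=0 clk=0
t10.Δ1 u=1 x=1 p=0 v=0 r=1 y=1 q=0 clk=1
t10.Δ2 u=1 x=1 p=0 v=0 r=1 y=0 q=0 clk=1
t11.Δ0 u=1 x=1 p=0 v=0 r=1 y=0 q=0 clk=1
t11.Δ1 u=1 x=1 p=0 v=0 r=1 y=0 q=0 clk=0
t12.Δ0 u=1 x=1 p=0 v=0 r=1 y=0 q=0 clk=0
t12.Δ1 u=1 x=1 p=0 v=0 r=1 y=0 q=0 clk=1
t12.Δ2 u=1 x=1 p=0 v=0 r=1 y=1 q=0 clk=1
t13.Δ0 u=1 x=1 p=0 v=0 r=1 y=1 q=0 clk=1
t13.Δ1 u=1 x=1 p=0 v=0 r=1 y=1 q=0 clk=0
t14.Δ0 u=1 x=1 p=0 v=0 r=1 y=1 q=0 clk=0
t14.Δ1 u=1 x=1 p=0 v=0 r=1 y=1 q=0 clk=1
t14.Δ2 u=1 x=1 p=0 v=0 r=1 y=0 q=0 clk=1
t15.Δ0 u=1 x=1 p=0 v=0 r=1 y=0 q=0 clk=1
t15.Δ1 u=1 x=1 p=0 v=0 r=1 y=0 q=0 clk=0
t16.Δ0 u=1 x=1 p=0 v=0 r=1 y=0 q=0 clk=0
t16.Δ1 u=1 x=1 p=0 v=0 r=1 y=0 q=0 clk=1
t16.Δ2 u=1 x=1 p=0 v=0 r=1 y=1 q=0 clk=1
t17.Δ0 u=1 x=1 p=0 v=0 r=1 y=1 q=0 clk=1
t17.Δ1 u=1 x=1 p=0 v=0 r=1 y=1 q=0 clk=0
t18.Δ0 u=1 x=1 p=0 v=0 r=1 y=1 q=0 clk=0
t18.Δ1 u=1 x=1 p=0 v=0 r=1 y=1 q=0 clk=1
t18.Δ2 u=1 x=1 p=0 v=0 r=1 y=0 q=0 clk=1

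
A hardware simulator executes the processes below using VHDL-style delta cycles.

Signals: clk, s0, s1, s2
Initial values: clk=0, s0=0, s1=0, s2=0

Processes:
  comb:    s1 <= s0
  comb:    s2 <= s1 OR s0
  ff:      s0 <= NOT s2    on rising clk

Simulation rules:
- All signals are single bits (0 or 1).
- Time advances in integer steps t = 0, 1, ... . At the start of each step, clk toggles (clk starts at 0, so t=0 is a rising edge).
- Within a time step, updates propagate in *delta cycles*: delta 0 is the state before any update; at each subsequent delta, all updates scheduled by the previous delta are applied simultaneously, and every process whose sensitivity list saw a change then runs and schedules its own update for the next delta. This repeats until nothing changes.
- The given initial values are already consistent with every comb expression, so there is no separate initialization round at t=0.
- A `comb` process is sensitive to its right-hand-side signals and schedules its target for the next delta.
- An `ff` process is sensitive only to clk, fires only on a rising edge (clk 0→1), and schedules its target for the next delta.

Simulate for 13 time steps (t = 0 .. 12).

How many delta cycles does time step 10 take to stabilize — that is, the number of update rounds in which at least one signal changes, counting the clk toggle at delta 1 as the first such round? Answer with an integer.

4

t=0 Δ0: s2=0 s0=0 s1=0 clk=0
  Δ1: clk:0→1
  Δ2: s0:0→1
  Δ3: s2:0→1, s1:0→1
  (3Δ to stable)
t=1 Δ0: s2=1 s0=1 s1=1 clk=1
  Δ1: clk:1→0
  (1Δ to stable)
t=2 Δ0: s2=1 s0=1 s1=1 clk=0
  Δ1: clk:0→1
  Δ2: s0:1→0
  Δ3: s1:1→0
  Δ4: s2:1→0
  (4Δ to stable)
t=3 Δ0: s2=0 s0=0 s1=0 clk=1
  Δ1: clk:1→0
  (1Δ to stable)
t=4 Δ0: s2=0 s0=0 s1=0 clk=0
  Δ1: clk:0→1
  Δ2: s0:0→1
  Δ3: s2:0→1, s1:0→1
  (3Δ to stable)
t=5 Δ0: s2=1 s0=1 s1=1 clk=1
  Δ1: clk:1→0
  (1Δ to stable)
t=6 Δ0: s2=1 s0=1 s1=1 clk=0
  Δ1: clk:0→1
  Δ2: s0:1→0
  Δ3: s1:1→0
  Δ4: s2:1→0
  (4Δ to stable)
t=7 Δ0: s2=0 s0=0 s1=0 clk=1
  Δ1: clk:1→0
  (1Δ to stable)
t=8 Δ0: s2=0 s0=0 s1=0 clk=0
  Δ1: clk:0→1
  Δ2: s0:0→1
  Δ3: s2:0→1, s1:0→1
  (3Δ to stable)
t=9 Δ0: s2=1 s0=1 s1=1 clk=1
  Δ1: clk:1→0
  (1Δ to stable)
t=10 Δ0: s2=1 s0=1 s1=1 clk=0
  Δ1: clk:0→1
  Δ2: s0:1→0
  Δ3: s1:1→0
  Δ4: s2:1→0
  (4Δ to stable)
t=11 Δ0: s2=0 s0=0 s1=0 clk=1
  Δ1: clk:1→0
  (1Δ to stable)
t=12 Δ0: s2=0 s0=0 s1=0 clk=0
  Δ1: clk:0→1
  Δ2: s0:0→1
  Δ3: s2:0→1, s1:0→1
  (3Δ to stable)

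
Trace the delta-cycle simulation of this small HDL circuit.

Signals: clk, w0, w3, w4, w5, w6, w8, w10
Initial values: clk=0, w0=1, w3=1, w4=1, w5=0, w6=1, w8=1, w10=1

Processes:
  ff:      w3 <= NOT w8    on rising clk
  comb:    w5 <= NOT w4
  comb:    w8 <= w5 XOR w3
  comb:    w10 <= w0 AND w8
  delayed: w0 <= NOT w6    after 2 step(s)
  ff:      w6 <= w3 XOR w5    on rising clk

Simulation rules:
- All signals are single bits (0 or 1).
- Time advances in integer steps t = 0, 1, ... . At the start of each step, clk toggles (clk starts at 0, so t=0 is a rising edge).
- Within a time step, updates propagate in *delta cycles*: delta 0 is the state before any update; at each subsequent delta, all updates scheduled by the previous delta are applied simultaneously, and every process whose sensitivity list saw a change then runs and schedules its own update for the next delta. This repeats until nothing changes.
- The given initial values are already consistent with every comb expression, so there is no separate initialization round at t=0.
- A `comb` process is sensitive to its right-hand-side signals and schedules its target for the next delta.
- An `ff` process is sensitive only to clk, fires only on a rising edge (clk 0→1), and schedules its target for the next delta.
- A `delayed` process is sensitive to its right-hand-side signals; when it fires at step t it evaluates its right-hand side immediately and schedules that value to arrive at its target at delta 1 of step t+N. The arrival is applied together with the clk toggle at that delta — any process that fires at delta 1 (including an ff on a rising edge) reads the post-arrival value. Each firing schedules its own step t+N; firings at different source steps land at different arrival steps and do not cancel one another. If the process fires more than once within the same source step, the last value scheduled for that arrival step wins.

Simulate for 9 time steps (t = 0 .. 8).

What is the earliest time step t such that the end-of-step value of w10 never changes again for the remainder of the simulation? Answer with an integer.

4

t=0 Δ0: clk=0 w5=0 w6=1 w10=1 w3=1 w8=1 w0=1 w4=1
  Δ1: clk:0→1
  Δ2: w3:1→0
  Δ3: w8:1→0
  Δ4: w10:1→0
  (4Δ to stable)
t=1 Δ0: clk=1 w5=0 w6=1 w10=0 w3=0 w8=0 w0=1 w4=1
  Δ1: clk:1→0
  (1Δ to stable)
t=2 Δ0: clk=0 w5=0 w6=1 w10=0 w3=0 w8=0 w0=1 w4=1
  Δ1: clk:0→1
  Δ2: w6:1→0, w3:0→1
  Δ3: w8:0→1
  Δ4: w10:0→1
  (4Δ to stable)
t=3 Δ0: clk=1 w5=0 w6=0 w10=1 w3=1 w8=1 w0=1 w4=1
  Δ1: clk:1→0
  (1Δ to stable)
t=4 Δ0: clk=0 w5=0 w6=0 w10=1 w3=1 w8=1 w0=1 w4=1
  Δ1: clk:0→1
  Δ2: w6:0→1, w3:1→0
  Δ3: w8:1→0
  Δ4: w10:1→0
  (4Δ to stable)
t=5 Δ0: clk=1 w5=0 w6=1 w10=0 w3=0 w8=0 w0=1 w4=1
  Δ1: clk:1→0
  (1Δ to stable)
t=6 Δ0: clk=0 w5=0 w6=1 w10=0 w3=0 w8=0 w0=1 w4=1
  Δ1: clk:0→1, w0:1→0
  Δ2: w6:1→0, w3:0→1
  Δ3: w8:0→1
  (3Δ to stable)
t=7 Δ0: clk=1 w5=0 w6=0 w10=0 w3=1 w8=1 w0=0 w4=1
  Δ1: clk:1→0
  (1Δ to stable)
t=8 Δ0: clk=0 w5=0 w6=0 w10=0 w3=1 w8=1 w0=0 w4=1
  Δ1: clk:0→1, w0:0→1
  Δ2: w6:0→1, w10:0→1, w3:1→0
  Δ3: w8:1→0
  Δ4: w10:1→0
  (4Δ to stable)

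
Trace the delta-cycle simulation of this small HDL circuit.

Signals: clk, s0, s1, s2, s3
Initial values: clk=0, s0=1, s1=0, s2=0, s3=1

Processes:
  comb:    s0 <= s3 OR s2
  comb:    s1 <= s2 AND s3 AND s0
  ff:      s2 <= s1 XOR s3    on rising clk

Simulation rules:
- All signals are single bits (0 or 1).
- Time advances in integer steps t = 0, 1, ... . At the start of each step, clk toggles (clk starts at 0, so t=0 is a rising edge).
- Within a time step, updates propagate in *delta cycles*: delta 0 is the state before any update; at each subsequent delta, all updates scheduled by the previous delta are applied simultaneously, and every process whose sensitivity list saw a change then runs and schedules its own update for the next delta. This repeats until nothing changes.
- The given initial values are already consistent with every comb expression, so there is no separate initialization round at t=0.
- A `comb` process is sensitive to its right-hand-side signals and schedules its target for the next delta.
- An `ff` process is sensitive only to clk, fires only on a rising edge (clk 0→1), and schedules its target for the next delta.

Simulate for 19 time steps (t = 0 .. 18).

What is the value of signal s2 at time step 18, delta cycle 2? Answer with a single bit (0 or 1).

0

t=0 Δ0: clk=0 s3=1 s1=0 s2=0 s0=1
  Δ1: clk:0→1
  Δ2: s2:0→1
  Δ3: s1:0→1
  (3Δ to stable)
t=1 Δ0: clk=1 s3=1 s1=1 s2=1 s0=1
  Δ1: clk:1→0
  (1Δ to stable)
t=2 Δ0: clk=0 s3=1 s1=1 s2=1 s0=1
  Δ1: clk:0→1
  Δ2: s2:1→0
  Δ3: s1:1→0
  (3Δ to stable)
t=3 Δ0: clk=1 s3=1 s1=0 s2=0 s0=1
  Δ1: clk:1→0
  (1Δ to stable)
t=4 Δ0: clk=0 s3=1 s1=0 s2=0 s0=1
  Δ1: clk:0→1
  Δ2: s2:0→1
  Δ3: s1:0→1
  (3Δ to stable)
t=5 Δ0: clk=1 s3=1 s1=1 s2=1 s0=1
  Δ1: clk:1→0
  (1Δ to stable)
t=6 Δ0: clk=0 s3=1 s1=1 s2=1 s0=1
  Δ1: clk:0→1
  Δ2: s2:1→0
  Δ3: s1:1→0
  (3Δ to stable)
t=7 Δ0: clk=1 s3=1 s1=0 s2=0 s0=1
  Δ1: clk:1→0
  (1Δ to stable)
t=8 Δ0: clk=0 s3=1 s1=0 s2=0 s0=1
  Δ1: clk:0→1
  Δ2: s2:0→1
  Δ3: s1:0→1
  (3Δ to stable)
t=9 Δ0: clk=1 s3=1 s1=1 s2=1 s0=1
  Δ1: clk:1→0
  (1Δ to stable)
t=10 Δ0: clk=0 s3=1 s1=1 s2=1 s0=1
  Δ1: clk:0→1
  Δ2: s2:1→0
  Δ3: s1:1→0
  (3Δ to stable)
t=11 Δ0: clk=1 s3=1 s1=0 s2=0 s0=1
  Δ1: clk:1→0
  (1Δ to stable)
t=12 Δ0: clk=0 s3=1 s1=0 s2=0 s0=1
  Δ1: clk:0→1
  Δ2: s2:0→1
  Δ3: s1:0→1
  (3Δ to stable)
t=13 Δ0: clk=1 s3=1 s1=1 s2=1 s0=1
  Δ1: clk:1→0
  (1Δ to stable)
t=14 Δ0: clk=0 s3=1 s1=1 s2=1 s0=1
  Δ1: clk:0→1
  Δ2: s2:1→0
  Δ3: s1:1→0
  (3Δ to stable)
t=15 Δ0: clk=1 s3=1 s1=0 s2=0 s0=1
  Δ1: clk:1→0
  (1Δ to stable)
t=16 Δ0: clk=0 s3=1 s1=0 s2=0 s0=1
  Δ1: clk:0→1
  Δ2: s2:0→1
  Δ3: s1:0→1
  (3Δ to stable)
t=17 Δ0: clk=1 s3=1 s1=1 s2=1 s0=1
  Δ1: clk:1→0
  (1Δ to stable)
t=18 Δ0: clk=0 s3=1 s1=1 s2=1 s0=1
  Δ1: clk:0→1
  Δ2: s2:1→0
  Δ3: s1:1→0
  (3Δ to stable)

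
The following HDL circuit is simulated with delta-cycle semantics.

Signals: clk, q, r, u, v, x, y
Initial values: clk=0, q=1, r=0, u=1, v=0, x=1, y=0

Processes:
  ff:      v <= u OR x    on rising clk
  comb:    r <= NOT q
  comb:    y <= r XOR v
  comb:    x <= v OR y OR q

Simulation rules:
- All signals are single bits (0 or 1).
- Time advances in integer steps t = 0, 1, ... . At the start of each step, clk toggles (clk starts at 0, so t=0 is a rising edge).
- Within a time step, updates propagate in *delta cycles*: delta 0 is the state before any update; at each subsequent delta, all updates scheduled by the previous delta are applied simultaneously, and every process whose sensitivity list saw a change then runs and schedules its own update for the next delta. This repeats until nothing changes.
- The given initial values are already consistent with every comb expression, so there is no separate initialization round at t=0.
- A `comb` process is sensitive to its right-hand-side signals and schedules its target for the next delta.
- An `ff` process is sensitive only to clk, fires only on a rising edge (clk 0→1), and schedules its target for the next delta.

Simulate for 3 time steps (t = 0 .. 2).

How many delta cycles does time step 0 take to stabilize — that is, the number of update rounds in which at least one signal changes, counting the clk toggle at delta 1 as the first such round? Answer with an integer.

[bits: y,x,r,clk,q,v,u]
t=0: Δ0=0100101 Δ1=0101101 Δ2=0101111 Δ3=1101111 | 3Δ
t=1: Δ0=1101111 Δ1=1100111 | 1Δ
t=2: Δ0=1100111 Δ1=1101111 | 1Δ

3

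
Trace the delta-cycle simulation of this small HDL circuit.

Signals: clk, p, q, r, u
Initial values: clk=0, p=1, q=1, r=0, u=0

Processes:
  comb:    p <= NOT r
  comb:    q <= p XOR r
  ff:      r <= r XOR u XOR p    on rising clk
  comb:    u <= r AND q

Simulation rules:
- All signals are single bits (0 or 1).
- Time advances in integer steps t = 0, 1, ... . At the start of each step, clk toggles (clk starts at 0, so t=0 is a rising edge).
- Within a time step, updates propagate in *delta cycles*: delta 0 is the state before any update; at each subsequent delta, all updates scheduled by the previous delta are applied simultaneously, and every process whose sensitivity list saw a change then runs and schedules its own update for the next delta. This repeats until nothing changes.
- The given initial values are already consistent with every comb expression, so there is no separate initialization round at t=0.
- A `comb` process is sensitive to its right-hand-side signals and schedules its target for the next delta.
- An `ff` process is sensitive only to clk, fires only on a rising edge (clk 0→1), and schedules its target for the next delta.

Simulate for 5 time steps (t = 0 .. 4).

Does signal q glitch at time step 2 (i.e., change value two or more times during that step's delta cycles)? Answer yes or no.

t0.Δ0 r=0 u=0 clk=0 q=1 p=1
t0.Δ1 r=0 u=0 clk=1 q=1 p=1
t0.Δ2 r=1 u=0 clk=1 q=1 p=1
t0.Δ3 r=1 u=1 clk=1 q=0 p=0
t0.Δ4 r=1 u=0 clk=1 q=1 p=0
t0.Δ5 r=1 u=1 clk=1 q=1 p=0
t1.Δ0 r=1 u=1 clk=1 q=1 p=0
t1.Δ1 r=1 u=1 clk=0 q=1 p=0
t2.Δ0 r=1 u=1 clk=0 q=1 p=0
t2.Δ1 r=1 u=1 clk=1 q=1 p=0
t2.Δ2 r=0 u=1 clk=1 q=1 p=0
t2.Δ3 r=0 u=0 clk=1 q=0 p=1
t2.Δ4 r=0 u=0 clk=1 q=1 p=1
t3.Δ0 r=0 u=0 clk=1 q=1 p=1
t3.Δ1 r=0 u=0 clk=0 q=1 p=1
t4.Δ0 r=0 u=0 clk=0 q=1 p=1
t4.Δ1 r=0 u=0 clk=1 q=1 p=1
t4.Δ2 r=1 u=0 clk=1 q=1 p=1
t4.Δ3 r=1 u=1 clk=1 q=0 p=0
t4.Δ4 r=1 u=0 clk=1 q=1 p=0
t4.Δ5 r=1 u=1 clk=1 q=1 p=0

yes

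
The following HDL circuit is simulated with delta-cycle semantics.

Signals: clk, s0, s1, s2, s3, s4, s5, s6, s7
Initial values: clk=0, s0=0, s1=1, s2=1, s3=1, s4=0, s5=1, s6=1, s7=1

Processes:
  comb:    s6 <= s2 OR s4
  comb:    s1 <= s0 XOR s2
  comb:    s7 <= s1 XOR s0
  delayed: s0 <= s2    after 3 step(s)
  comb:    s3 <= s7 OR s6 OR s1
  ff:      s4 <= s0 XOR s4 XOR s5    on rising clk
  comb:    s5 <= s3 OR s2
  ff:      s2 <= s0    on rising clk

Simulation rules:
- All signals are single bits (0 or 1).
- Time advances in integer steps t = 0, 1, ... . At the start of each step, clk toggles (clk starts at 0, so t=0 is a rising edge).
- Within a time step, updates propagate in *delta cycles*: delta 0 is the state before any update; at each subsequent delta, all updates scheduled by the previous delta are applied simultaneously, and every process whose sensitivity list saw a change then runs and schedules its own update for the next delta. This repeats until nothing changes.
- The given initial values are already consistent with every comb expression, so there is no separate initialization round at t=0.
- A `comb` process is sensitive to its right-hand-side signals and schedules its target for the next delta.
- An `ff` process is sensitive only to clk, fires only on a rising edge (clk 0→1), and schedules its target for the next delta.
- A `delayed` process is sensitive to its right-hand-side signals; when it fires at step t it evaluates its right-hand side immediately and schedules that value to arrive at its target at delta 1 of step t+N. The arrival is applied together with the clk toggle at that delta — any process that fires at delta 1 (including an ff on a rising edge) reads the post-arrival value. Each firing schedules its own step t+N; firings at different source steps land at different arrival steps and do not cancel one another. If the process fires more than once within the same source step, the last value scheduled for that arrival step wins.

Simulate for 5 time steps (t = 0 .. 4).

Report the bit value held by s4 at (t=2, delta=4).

0

t0.Δ0 s5=1 s3=1 s1=1 s0=0 s4=0 clk=0 s7=1 s2=1 s6=1
t0.Δ1 s5=1 s3=1 s1=1 s0=0 s4=0 clk=1 s7=1 s2=1 s6=1
t0.Δ2 s5=1 s3=1 s1=1 s0=0 s4=1 clk=1 s7=1 s2=0 s6=1
t0.Δ3 s5=1 s3=1 s1=0 s0=0 s4=1 clk=1 s7=1 s2=0 s6=1
t0.Δ4 s5=1 s3=1 s1=0 s0=0 s4=1 clk=1 s7=0 s2=0 s6=1
t1.Δ0 s5=1 s3=1 s1=0 s0=0 s4=1 clk=1 s7=0 s2=0 s6=1
t1.Δ1 s5=1 s3=1 s1=0 s0=0 s4=1 clk=0 s7=0 s2=0 s6=1
t2.Δ0 s5=1 s3=1 s1=0 s0=0 s4=1 clk=0 s7=0 s2=0 s6=1
t2.Δ1 s5=1 s3=1 s1=0 s0=0 s4=1 clk=1 s7=0 s2=0 s6=1
t2.Δ2 s5=1 s3=1 s1=0 s0=0 s4=0 clk=1 s7=0 s2=0 s6=1
t2.Δ3 s5=1 s3=1 s1=0 s0=0 s4=0 clk=1 s7=0 s2=0 s6=0
t2.Δ4 s5=1 s3=0 s1=0 s0=0 s4=0 clk=1 s7=0 s2=0 s6=0
t2.Δ5 s5=0 s3=0 s1=0 s0=0 s4=0 clk=1 s7=0 s2=0 s6=0
t3.Δ0 s5=0 s3=0 s1=0 s0=0 s4=0 clk=1 s7=0 s2=0 s6=0
t3.Δ1 s5=0 s3=0 s1=0 s0=0 s4=0 clk=0 s7=0 s2=0 s6=0
t4.Δ0 s5=0 s3=0 s1=0 s0=0 s4=0 clk=0 s7=0 s2=0 s6=0
t4.Δ1 s5=0 s3=0 s1=0 s0=0 s4=0 clk=1 s7=0 s2=0 s6=0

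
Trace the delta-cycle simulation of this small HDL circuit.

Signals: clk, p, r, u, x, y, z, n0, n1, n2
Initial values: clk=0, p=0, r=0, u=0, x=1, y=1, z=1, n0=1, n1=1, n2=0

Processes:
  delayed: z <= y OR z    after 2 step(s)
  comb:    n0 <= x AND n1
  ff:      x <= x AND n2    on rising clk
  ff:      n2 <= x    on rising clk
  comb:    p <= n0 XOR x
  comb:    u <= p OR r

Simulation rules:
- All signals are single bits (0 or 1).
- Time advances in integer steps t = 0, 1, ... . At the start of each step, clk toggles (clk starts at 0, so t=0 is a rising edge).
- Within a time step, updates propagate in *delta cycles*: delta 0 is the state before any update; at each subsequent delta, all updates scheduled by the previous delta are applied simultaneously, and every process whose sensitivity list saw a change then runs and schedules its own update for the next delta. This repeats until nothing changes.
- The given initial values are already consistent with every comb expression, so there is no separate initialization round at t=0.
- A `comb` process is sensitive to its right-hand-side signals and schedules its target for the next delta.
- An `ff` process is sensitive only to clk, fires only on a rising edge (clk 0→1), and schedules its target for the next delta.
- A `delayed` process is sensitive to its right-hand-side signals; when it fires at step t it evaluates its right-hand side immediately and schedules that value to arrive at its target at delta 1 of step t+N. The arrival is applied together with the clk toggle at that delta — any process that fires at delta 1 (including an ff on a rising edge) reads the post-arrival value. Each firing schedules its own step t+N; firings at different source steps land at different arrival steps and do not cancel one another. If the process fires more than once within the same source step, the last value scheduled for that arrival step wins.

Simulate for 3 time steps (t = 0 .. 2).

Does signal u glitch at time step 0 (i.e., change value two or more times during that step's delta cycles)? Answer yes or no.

t=0 Δ0: r=0 n1=1 n0=1 z=1 x=1 clk=0 y=1 n2=0 p=0 u=0
  Δ1: clk:0→1
  Δ2: x:1→0, n2:0→1
  Δ3: n0:1→0, p:0→1
  Δ4: p:1→0, u:0→1
  Δ5: u:1→0
  (5Δ to stable)
t=1 Δ0: r=0 n1=1 n0=0 z=1 x=0 clk=1 y=1 n2=1 p=0 u=0
  Δ1: clk:1→0
  (1Δ to stable)
t=2 Δ0: r=0 n1=1 n0=0 z=1 x=0 clk=0 y=1 n2=1 p=0 u=0
  Δ1: clk:0→1
  Δ2: n2:1→0
  (2Δ to stable)

yes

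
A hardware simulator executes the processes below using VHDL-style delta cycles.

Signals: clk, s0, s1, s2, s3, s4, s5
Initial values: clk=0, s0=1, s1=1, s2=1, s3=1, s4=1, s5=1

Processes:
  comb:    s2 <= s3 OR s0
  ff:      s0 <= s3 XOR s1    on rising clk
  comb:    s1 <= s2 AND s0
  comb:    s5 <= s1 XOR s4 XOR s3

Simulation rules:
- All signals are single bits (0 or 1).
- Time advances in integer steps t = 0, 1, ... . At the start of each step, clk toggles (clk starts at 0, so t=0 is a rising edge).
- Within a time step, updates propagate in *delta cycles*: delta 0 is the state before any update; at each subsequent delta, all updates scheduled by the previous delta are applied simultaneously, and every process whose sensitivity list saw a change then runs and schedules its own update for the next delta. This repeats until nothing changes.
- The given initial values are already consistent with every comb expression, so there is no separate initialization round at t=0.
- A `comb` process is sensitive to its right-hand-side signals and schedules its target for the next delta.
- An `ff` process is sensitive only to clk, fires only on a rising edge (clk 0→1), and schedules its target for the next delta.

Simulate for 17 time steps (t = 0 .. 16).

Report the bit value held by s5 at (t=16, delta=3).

1

t0.Δ0 s4=1 s1=1 s5=1 s0=1 s3=1 s2=1 clk=0
t0.Δ1 s4=1 s1=1 s5=1 s0=1 s3=1 s2=1 clk=1
t0.Δ2 s4=1 s1=1 s5=1 s0=0 s3=1 s2=1 clk=1
t0.Δ3 s4=1 s1=0 s5=1 s0=0 s3=1 s2=1 clk=1
t0.Δ4 s4=1 s1=0 s5=0 s0=0 s3=1 s2=1 clk=1
t1.Δ0 s4=1 s1=0 s5=0 s0=0 s3=1 s2=1 clk=1
t1.Δ1 s4=1 s1=0 s5=0 s0=0 s3=1 s2=1 clk=0
t2.Δ0 s4=1 s1=0 s5=0 s0=0 s3=1 s2=1 clk=0
t2.Δ1 s4=1 s1=0 s5=0 s0=0 s3=1 s2=1 clk=1
t2.Δ2 s4=1 s1=0 s5=0 s0=1 s3=1 s2=1 clk=1
t2.Δ3 s4=1 s1=1 s5=0 s0=1 s3=1 s2=1 clk=1
t2.Δ4 s4=1 s1=1 s5=1 s0=1 s3=1 s2=1 clk=1
t3.Δ0 s4=1 s1=1 s5=1 s0=1 s3=1 s2=1 clk=1
t3.Δ1 s4=1 s1=1 s5=1 s0=1 s3=1 s2=1 clk=0
t4.Δ0 s4=1 s1=1 s5=1 s0=1 s3=1 s2=1 clk=0
t4.Δ1 s4=1 s1=1 s5=1 s0=1 s3=1 s2=1 clk=1
t4.Δ2 s4=1 s1=1 s5=1 s0=0 s3=1 s2=1 clk=1
t4.Δ3 s4=1 s1=0 s5=1 s0=0 s3=1 s2=1 clk=1
t4.Δ4 s4=1 s1=0 s5=0 s0=0 s3=1 s2=1 clk=1
t5.Δ0 s4=1 s1=0 s5=0 s0=0 s3=1 s2=1 clk=1
t5.Δ1 s4=1 s1=0 s5=0 s0=0 s3=1 s2=1 clk=0
t6.Δ0 s4=1 s1=0 s5=0 s0=0 s3=1 s2=1 clk=0
t6.Δ1 s4=1 s1=0 s5=0 s0=0 s3=1 s2=1 clk=1
t6.Δ2 s4=1 s1=0 s5=0 s0=1 s3=1 s2=1 clk=1
t6.Δ3 s4=1 s1=1 s5=0 s0=1 s3=1 s2=1 clk=1
t6.Δ4 s4=1 s1=1 s5=1 s0=1 s3=1 s2=1 clk=1
t7.Δ0 s4=1 s1=1 s5=1 s0=1 s3=1 s2=1 clk=1
t7.Δ1 s4=1 s1=1 s5=1 s0=1 s3=1 s2=1 clk=0
t8.Δ0 s4=1 s1=1 s5=1 s0=1 s3=1 s2=1 clk=0
t8.Δ1 s4=1 s1=1 s5=1 s0=1 s3=1 s2=1 clk=1
t8.Δ2 s4=1 s1=1 s5=1 s0=0 s3=1 s2=1 clk=1
t8.Δ3 s4=1 s1=0 s5=1 s0=0 s3=1 s2=1 clk=1
t8.Δ4 s4=1 s1=0 s5=0 s0=0 s3=1 s2=1 clk=1
t9.Δ0 s4=1 s1=0 s5=0 s0=0 s3=1 s2=1 clk=1
t9.Δ1 s4=1 s1=0 s5=0 s0=0 s3=1 s2=1 clk=0
t10.Δ0 s4=1 s1=0 s5=0 s0=0 s3=1 s2=1 clk=0
t10.Δ1 s4=1 s1=0 s5=0 s0=0 s3=1 s2=1 clk=1
t10.Δ2 s4=1 s1=0 s5=0 s0=1 s3=1 s2=1 clk=1
t10.Δ3 s4=1 s1=1 s5=0 s0=1 s3=1 s2=1 clk=1
t10.Δ4 s4=1 s1=1 s5=1 s0=1 s3=1 s2=1 clk=1
t11.Δ0 s4=1 s1=1 s5=1 s0=1 s3=1 s2=1 clk=1
t11.Δ1 s4=1 s1=1 s5=1 s0=1 s3=1 s2=1 clk=0
t12.Δ0 s4=1 s1=1 s5=1 s0=1 s3=1 s2=1 clk=0
t12.Δ1 s4=1 s1=1 s5=1 s0=1 s3=1 s2=1 clk=1
t12.Δ2 s4=1 s1=1 s5=1 s0=0 s3=1 s2=1 clk=1
t12.Δ3 s4=1 s1=0 s5=1 s0=0 s3=1 s2=1 clk=1
t12.Δ4 s4=1 s1=0 s5=0 s0=0 s3=1 s2=1 clk=1
t13.Δ0 s4=1 s1=0 s5=0 s0=0 s3=1 s2=1 clk=1
t13.Δ1 s4=1 s1=0 s5=0 s0=0 s3=1 s2=1 clk=0
t14.Δ0 s4=1 s1=0 s5=0 s0=0 s3=1 s2=1 clk=0
t14.Δ1 s4=1 s1=0 s5=0 s0=0 s3=1 s2=1 clk=1
t14.Δ2 s4=1 s1=0 s5=0 s0=1 s3=1 s2=1 clk=1
t14.Δ3 s4=1 s1=1 s5=0 s0=1 s3=1 s2=1 clk=1
t14.Δ4 s4=1 s1=1 s5=1 s0=1 s3=1 s2=1 clk=1
t15.Δ0 s4=1 s1=1 s5=1 s0=1 s3=1 s2=1 clk=1
t15.Δ1 s4=1 s1=1 s5=1 s0=1 s3=1 s2=1 clk=0
t16.Δ0 s4=1 s1=1 s5=1 s0=1 s3=1 s2=1 clk=0
t16.Δ1 s4=1 s1=1 s5=1 s0=1 s3=1 s2=1 clk=1
t16.Δ2 s4=1 s1=1 s5=1 s0=0 s3=1 s2=1 clk=1
t16.Δ3 s4=1 s1=0 s5=1 s0=0 s3=1 s2=1 clk=1
t16.Δ4 s4=1 s1=0 s5=0 s0=0 s3=1 s2=1 clk=1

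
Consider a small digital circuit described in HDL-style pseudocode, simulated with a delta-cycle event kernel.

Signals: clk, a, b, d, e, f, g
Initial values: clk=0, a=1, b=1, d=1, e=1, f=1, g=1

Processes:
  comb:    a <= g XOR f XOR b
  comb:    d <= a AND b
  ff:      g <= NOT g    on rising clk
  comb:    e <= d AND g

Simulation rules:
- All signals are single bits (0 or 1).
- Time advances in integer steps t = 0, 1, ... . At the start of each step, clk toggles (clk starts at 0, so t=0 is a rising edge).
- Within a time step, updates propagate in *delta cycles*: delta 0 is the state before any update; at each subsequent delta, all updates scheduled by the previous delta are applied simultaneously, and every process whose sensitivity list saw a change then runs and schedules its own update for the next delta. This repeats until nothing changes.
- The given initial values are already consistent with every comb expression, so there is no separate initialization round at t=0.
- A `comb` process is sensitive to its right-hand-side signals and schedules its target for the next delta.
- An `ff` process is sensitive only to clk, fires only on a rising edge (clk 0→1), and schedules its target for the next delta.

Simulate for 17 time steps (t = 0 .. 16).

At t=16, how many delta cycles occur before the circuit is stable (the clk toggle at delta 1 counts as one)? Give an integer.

t=0 Δ0: d=1 e=1 clk=0 g=1 f=1 b=1 a=1
  Δ1: clk:0→1
  Δ2: g:1→0
  Δ3: e:1→0, a:1→0
  Δ4: d:1→0
  (4Δ to stable)
t=1 Δ0: d=0 e=0 clk=1 g=0 f=1 b=1 a=0
  Δ1: clk:1→0
  (1Δ to stable)
t=2 Δ0: d=0 e=0 clk=0 g=0 f=1 b=1 a=0
  Δ1: clk:0→1
  Δ2: g:0→1
  Δ3: a:0→1
  Δ4: d:0→1
  Δ5: e:0→1
  (5Δ to stable)
t=3 Δ0: d=1 e=1 clk=1 g=1 f=1 b=1 a=1
  Δ1: clk:1→0
  (1Δ to stable)
t=4 Δ0: d=1 e=1 clk=0 g=1 f=1 b=1 a=1
  Δ1: clk:0→1
  Δ2: g:1→0
  Δ3: e:1→0, a:1→0
  Δ4: d:1→0
  (4Δ to stable)
t=5 Δ0: d=0 e=0 clk=1 g=0 f=1 b=1 a=0
  Δ1: clk:1→0
  (1Δ to stable)
t=6 Δ0: d=0 e=0 clk=0 g=0 f=1 b=1 a=0
  Δ1: clk:0→1
  Δ2: g:0→1
  Δ3: a:0→1
  Δ4: d:0→1
  Δ5: e:0→1
  (5Δ to stable)
t=7 Δ0: d=1 e=1 clk=1 g=1 f=1 b=1 a=1
  Δ1: clk:1→0
  (1Δ to stable)
t=8 Δ0: d=1 e=1 clk=0 g=1 f=1 b=1 a=1
  Δ1: clk:0→1
  Δ2: g:1→0
  Δ3: e:1→0, a:1→0
  Δ4: d:1→0
  (4Δ to stable)
t=9 Δ0: d=0 e=0 clk=1 g=0 f=1 b=1 a=0
  Δ1: clk:1→0
  (1Δ to stable)
t=10 Δ0: d=0 e=0 clk=0 g=0 f=1 b=1 a=0
  Δ1: clk:0→1
  Δ2: g:0→1
  Δ3: a:0→1
  Δ4: d:0→1
  Δ5: e:0→1
  (5Δ to stable)
t=11 Δ0: d=1 e=1 clk=1 g=1 f=1 b=1 a=1
  Δ1: clk:1→0
  (1Δ to stable)
t=12 Δ0: d=1 e=1 clk=0 g=1 f=1 b=1 a=1
  Δ1: clk:0→1
  Δ2: g:1→0
  Δ3: e:1→0, a:1→0
  Δ4: d:1→0
  (4Δ to stable)
t=13 Δ0: d=0 e=0 clk=1 g=0 f=1 b=1 a=0
  Δ1: clk:1→0
  (1Δ to stable)
t=14 Δ0: d=0 e=0 clk=0 g=0 f=1 b=1 a=0
  Δ1: clk:0→1
  Δ2: g:0→1
  Δ3: a:0→1
  Δ4: d:0→1
  Δ5: e:0→1
  (5Δ to stable)
t=15 Δ0: d=1 e=1 clk=1 g=1 f=1 b=1 a=1
  Δ1: clk:1→0
  (1Δ to stable)
t=16 Δ0: d=1 e=1 clk=0 g=1 f=1 b=1 a=1
  Δ1: clk:0→1
  Δ2: g:1→0
  Δ3: e:1→0, a:1→0
  Δ4: d:1→0
  (4Δ to stable)

4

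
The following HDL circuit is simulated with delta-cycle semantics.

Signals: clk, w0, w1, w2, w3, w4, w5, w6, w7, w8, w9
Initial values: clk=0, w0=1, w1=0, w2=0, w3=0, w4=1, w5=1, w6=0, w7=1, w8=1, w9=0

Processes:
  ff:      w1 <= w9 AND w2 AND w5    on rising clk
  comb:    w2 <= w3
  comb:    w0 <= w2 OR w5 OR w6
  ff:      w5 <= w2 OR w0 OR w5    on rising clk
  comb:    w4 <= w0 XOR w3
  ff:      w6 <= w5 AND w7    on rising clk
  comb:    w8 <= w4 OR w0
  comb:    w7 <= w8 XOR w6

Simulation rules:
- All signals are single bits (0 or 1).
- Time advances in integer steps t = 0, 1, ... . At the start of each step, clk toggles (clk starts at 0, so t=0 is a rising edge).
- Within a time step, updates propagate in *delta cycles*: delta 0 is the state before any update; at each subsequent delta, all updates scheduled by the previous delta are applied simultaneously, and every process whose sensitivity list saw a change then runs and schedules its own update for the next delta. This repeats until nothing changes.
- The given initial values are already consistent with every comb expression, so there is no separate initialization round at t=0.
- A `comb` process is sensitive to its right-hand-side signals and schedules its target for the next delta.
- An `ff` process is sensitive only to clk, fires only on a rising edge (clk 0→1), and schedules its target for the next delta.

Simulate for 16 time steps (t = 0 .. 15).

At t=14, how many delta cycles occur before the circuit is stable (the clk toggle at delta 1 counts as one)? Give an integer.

t0.Δ0 w5=1 w6=0 w1=0 w2=0 w4=1 clk=0 w7=1 w8=1 w3=0 w0=1 w9=0
t0.Δ1 w5=1 w6=0 w1=0 w2=0 w4=1 clk=1 w7=1 w8=1 w3=0 w0=1 w9=0
t0.Δ2 w5=1 w6=1 w1=0 w2=0 w4=1 clk=1 w7=1 w8=1 w3=0 w0=1 w9=0
t0.Δ3 w5=1 w6=1 w1=0 w2=0 w4=1 clk=1 w7=0 w8=1 w3=0 w0=1 w9=0
t1.Δ0 w5=1 w6=1 w1=0 w2=0 w4=1 clk=1 w7=0 w8=1 w3=0 w0=1 w9=0
t1.Δ1 w5=1 w6=1 w1=0 w2=0 w4=1 clk=0 w7=0 w8=1 w3=0 w0=1 w9=0
t2.Δ0 w5=1 w6=1 w1=0 w2=0 w4=1 clk=0 w7=0 w8=1 w3=0 w0=1 w9=0
t2.Δ1 w5=1 w6=1 w1=0 w2=0 w4=1 clk=1 w7=0 w8=1 w3=0 w0=1 w9=0
t2.Δ2 w5=1 w6=0 w1=0 w2=0 w4=1 clk=1 w7=0 w8=1 w3=0 w0=1 w9=0
t2.Δ3 w5=1 w6=0 w1=0 w2=0 w4=1 clk=1 w7=1 w8=1 w3=0 w0=1 w9=0
t3.Δ0 w5=1 w6=0 w1=0 w2=0 w4=1 clk=1 w7=1 w8=1 w3=0 w0=1 w9=0
t3.Δ1 w5=1 w6=0 w1=0 w2=0 w4=1 clk=0 w7=1 w8=1 w3=0 w0=1 w9=0
t4.Δ0 w5=1 w6=0 w1=0 w2=0 w4=1 clk=0 w7=1 w8=1 w3=0 w0=1 w9=0
t4.Δ1 w5=1 w6=0 w1=0 w2=0 w4=1 clk=1 w7=1 w8=1 w3=0 w0=1 w9=0
t4.Δ2 w5=1 w6=1 w1=0 w2=0 w4=1 clk=1 w7=1 w8=1 w3=0 w0=1 w9=0
t4.Δ3 w5=1 w6=1 w1=0 w2=0 w4=1 clk=1 w7=0 w8=1 w3=0 w0=1 w9=0
t5.Δ0 w5=1 w6=1 w1=0 w2=0 w4=1 clk=1 w7=0 w8=1 w3=0 w0=1 w9=0
t5.Δ1 w5=1 w6=1 w1=0 w2=0 w4=1 clk=0 w7=0 w8=1 w3=0 w0=1 w9=0
t6.Δ0 w5=1 w6=1 w1=0 w2=0 w4=1 clk=0 w7=0 w8=1 w3=0 w0=1 w9=0
t6.Δ1 w5=1 w6=1 w1=0 w2=0 w4=1 clk=1 w7=0 w8=1 w3=0 w0=1 w9=0
t6.Δ2 w5=1 w6=0 w1=0 w2=0 w4=1 clk=1 w7=0 w8=1 w3=0 w0=1 w9=0
t6.Δ3 w5=1 w6=0 w1=0 w2=0 w4=1 clk=1 w7=1 w8=1 w3=0 w0=1 w9=0
t7.Δ0 w5=1 w6=0 w1=0 w2=0 w4=1 clk=1 w7=1 w8=1 w3=0 w0=1 w9=0
t7.Δ1 w5=1 w6=0 w1=0 w2=0 w4=1 clk=0 w7=1 w8=1 w3=0 w0=1 w9=0
t8.Δ0 w5=1 w6=0 w1=0 w2=0 w4=1 clk=0 w7=1 w8=1 w3=0 w0=1 w9=0
t8.Δ1 w5=1 w6=0 w1=0 w2=0 w4=1 clk=1 w7=1 w8=1 w3=0 w0=1 w9=0
t8.Δ2 w5=1 w6=1 w1=0 w2=0 w4=1 clk=1 w7=1 w8=1 w3=0 w0=1 w9=0
t8.Δ3 w5=1 w6=1 w1=0 w2=0 w4=1 clk=1 w7=0 w8=1 w3=0 w0=1 w9=0
t9.Δ0 w5=1 w6=1 w1=0 w2=0 w4=1 clk=1 w7=0 w8=1 w3=0 w0=1 w9=0
t9.Δ1 w5=1 w6=1 w1=0 w2=0 w4=1 clk=0 w7=0 w8=1 w3=0 w0=1 w9=0
t10.Δ0 w5=1 w6=1 w1=0 w2=0 w4=1 clk=0 w7=0 w8=1 w3=0 w0=1 w9=0
t10.Δ1 w5=1 w6=1 w1=0 w2=0 w4=1 clk=1 w7=0 w8=1 w3=0 w0=1 w9=0
t10.Δ2 w5=1 w6=0 w1=0 w2=0 w4=1 clk=1 w7=0 w8=1 w3=0 w0=1 w9=0
t10.Δ3 w5=1 w6=0 w1=0 w2=0 w4=1 clk=1 w7=1 w8=1 w3=0 w0=1 w9=0
t11.Δ0 w5=1 w6=0 w1=0 w2=0 w4=1 clk=1 w7=1 w8=1 w3=0 w0=1 w9=0
t11.Δ1 w5=1 w6=0 w1=0 w2=0 w4=1 clk=0 w7=1 w8=1 w3=0 w0=1 w9=0
t12.Δ0 w5=1 w6=0 w1=0 w2=0 w4=1 clk=0 w7=1 w8=1 w3=0 w0=1 w9=0
t12.Δ1 w5=1 w6=0 w1=0 w2=0 w4=1 clk=1 w7=1 w8=1 w3=0 w0=1 w9=0
t12.Δ2 w5=1 w6=1 w1=0 w2=0 w4=1 clk=1 w7=1 w8=1 w3=0 w0=1 w9=0
t12.Δ3 w5=1 w6=1 w1=0 w2=0 w4=1 clk=1 w7=0 w8=1 w3=0 w0=1 w9=0
t13.Δ0 w5=1 w6=1 w1=0 w2=0 w4=1 clk=1 w7=0 w8=1 w3=0 w0=1 w9=0
t13.Δ1 w5=1 w6=1 w1=0 w2=0 w4=1 clk=0 w7=0 w8=1 w3=0 w0=1 w9=0
t14.Δ0 w5=1 w6=1 w1=0 w2=0 w4=1 clk=0 w7=0 w8=1 w3=0 w0=1 w9=0
t14.Δ1 w5=1 w6=1 w1=0 w2=0 w4=1 clk=1 w7=0 w8=1 w3=0 w0=1 w9=0
t14.Δ2 w5=1 w6=0 w1=0 w2=0 w4=1 clk=1 w7=0 w8=1 w3=0 w0=1 w9=0
t14.Δ3 w5=1 w6=0 w1=0 w2=0 w4=1 clk=1 w7=1 w8=1 w3=0 w0=1 w9=0
t15.Δ0 w5=1 w6=0 w1=0 w2=0 w4=1 clk=1 w7=1 w8=1 w3=0 w0=1 w9=0
t15.Δ1 w5=1 w6=0 w1=0 w2=0 w4=1 clk=0 w7=1 w8=1 w3=0 w0=1 w9=0

3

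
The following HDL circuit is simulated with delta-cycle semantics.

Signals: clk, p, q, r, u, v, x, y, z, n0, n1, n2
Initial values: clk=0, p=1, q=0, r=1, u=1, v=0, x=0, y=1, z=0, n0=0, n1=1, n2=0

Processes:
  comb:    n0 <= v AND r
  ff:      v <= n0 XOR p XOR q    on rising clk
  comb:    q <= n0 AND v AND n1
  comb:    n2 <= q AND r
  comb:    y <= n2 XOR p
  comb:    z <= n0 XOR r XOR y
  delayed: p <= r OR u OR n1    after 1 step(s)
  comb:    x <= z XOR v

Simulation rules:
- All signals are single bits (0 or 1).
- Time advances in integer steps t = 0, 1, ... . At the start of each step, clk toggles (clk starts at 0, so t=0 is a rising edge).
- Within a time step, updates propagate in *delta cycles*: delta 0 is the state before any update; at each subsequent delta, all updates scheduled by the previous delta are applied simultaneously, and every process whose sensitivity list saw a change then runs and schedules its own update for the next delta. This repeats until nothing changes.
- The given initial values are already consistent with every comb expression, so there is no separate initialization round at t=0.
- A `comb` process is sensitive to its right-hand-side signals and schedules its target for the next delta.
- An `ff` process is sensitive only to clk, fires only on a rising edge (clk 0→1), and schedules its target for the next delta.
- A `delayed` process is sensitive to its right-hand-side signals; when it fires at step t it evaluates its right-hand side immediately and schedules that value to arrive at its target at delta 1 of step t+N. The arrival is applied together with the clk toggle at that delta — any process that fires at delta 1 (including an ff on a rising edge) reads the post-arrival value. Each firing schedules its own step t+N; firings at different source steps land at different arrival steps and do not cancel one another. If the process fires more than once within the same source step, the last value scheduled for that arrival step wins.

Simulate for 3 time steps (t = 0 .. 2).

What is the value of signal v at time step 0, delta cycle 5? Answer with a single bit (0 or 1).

1

[bits: y,clk,u,z,p,v,x,r,q,n1,n2,n0]
t=0: Δ0=101010010100 Δ1=111010010100 Δ2=111011010100 Δ3=111011110101 Δ4=111111111101 Δ5=111111011111 Δ6=011111011111 Δ7=011011011111 Δ8=011011111111 | 8Δ
t=1: Δ0=011011111111 Δ1=001011111111 | 1Δ
t=2: Δ0=001011111111 Δ1=011011111111 | 1Δ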